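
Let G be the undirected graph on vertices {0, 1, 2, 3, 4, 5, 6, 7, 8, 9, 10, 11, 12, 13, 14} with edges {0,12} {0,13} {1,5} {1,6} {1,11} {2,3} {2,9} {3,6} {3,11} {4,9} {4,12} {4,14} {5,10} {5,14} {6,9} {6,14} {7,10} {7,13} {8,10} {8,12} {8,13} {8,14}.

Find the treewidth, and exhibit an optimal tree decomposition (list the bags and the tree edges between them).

Every bag has size at most 4, so the width is 4 − 1 = 3 and tw(G) ≤ 3. For the lower bound: the 4 vertex sets {2,3,11}, {1}, {6}, {4,5,9,14} are disjoint, each induces a connected subgraph, and every pair is joined by at least one edge of G. Contracting each set to a single vertex therefore yields K_{4} as a minor, and since treewidth is minor-monotone, tw(G) ≥ tw(K_{4}) = 3. Hence tw(G) = 3 exactly.

Treewidth 3.
One optimal decomposition is:
Bags: B1 = {1, 2, 3, 11}  B2 = {1, 2, 3, 6}  B3 = {1, 2, 6, 9}  B4 = {1, 5, 6, 9}  B5 = {5, 6, 9, 14}  B6 = {4, 5, 9, 14}  B7 = {4, 5, 10, 14}  B8 = {4, 8, 10, 14}  B9 = {4, 8, 10, 12}  B10 = {7, 8, 10, 12}  B11 = {7, 8, 12, 13}  B12 = {0, 7, 12, 13}
Tree: B1–B2, B2–B3, B3–B4, B4–B5, B5–B6, B6–B7, B7–B8, B8–B9, B9–B10, B10–B11, B11–B12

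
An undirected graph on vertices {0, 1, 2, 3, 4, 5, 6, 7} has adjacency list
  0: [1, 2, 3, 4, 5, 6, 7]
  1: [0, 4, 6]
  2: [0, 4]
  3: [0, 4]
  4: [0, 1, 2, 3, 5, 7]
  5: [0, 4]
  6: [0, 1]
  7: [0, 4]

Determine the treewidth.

A width-2 tree decomposition is:
Bags: B1 = {0, 1, 4}  B2 = {0, 3, 4}  B3 = {0, 2, 4}  B4 = {0, 4, 7}  B5 = {0, 4, 5}  B6 = {0, 1, 6}
Tree: B1–B2, B2–B3, B3–B4, B3–B5, B1–B6
Each bag holds 3 vertices, so the decomposition has width 2, which upper-bounds the treewidth. Conversely, {0, 1, 4} is a clique of size 3, and the vertices of any clique must share a bag in every tree decomposition; so some bag has ≥ 3 vertices and tw(G) ≥ 2. Hence tw(G) = 2 exactly.

2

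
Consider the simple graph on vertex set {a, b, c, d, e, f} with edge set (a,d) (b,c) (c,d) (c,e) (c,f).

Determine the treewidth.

1

A width-1 tree decomposition is:
Bags: B1 = {c, e}  B2 = {b, c}  B3 = {c, f}  B4 = {c, d}  B5 = {a, d}
Tree: B1–B2, B1–B3, B1–B4, B4–B5
Every bag has size at most 2, so the width is 2 − 1 = 1 and tw(G) ≤ 1. Any graph with an edge has treewidth ≥ 1, and G has the edge e–c. Hence tw(G) = 1 exactly.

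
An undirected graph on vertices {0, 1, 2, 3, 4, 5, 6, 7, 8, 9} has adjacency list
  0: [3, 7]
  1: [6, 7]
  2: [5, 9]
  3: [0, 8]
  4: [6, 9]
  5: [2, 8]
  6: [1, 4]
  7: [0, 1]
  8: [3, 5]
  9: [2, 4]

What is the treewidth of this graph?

2

A width-2 tree decomposition is:
Bags: B1 = {0, 3, 8}  B2 = {0, 7, 8}  B3 = {1, 7, 8}  B4 = {1, 6, 8}  B5 = {4, 6, 8}  B6 = {4, 8, 9}  B7 = {2, 8, 9}  B8 = {2, 5, 8}
Tree: B1–B2, B2–B3, B3–B4, B4–B5, B5–B6, B6–B7, B7–B8
Every bag has size at most 3, so the width is 3 − 1 = 2 and tw(G) ≤ 2. For the lower bound, G contains the cycle 8–3–0–7–1–6–4–9–2–5–8, so G is not a forest; only forests have treewidth ≤ 1, hence tw(G) ≥ 2. Therefore the treewidth is 2.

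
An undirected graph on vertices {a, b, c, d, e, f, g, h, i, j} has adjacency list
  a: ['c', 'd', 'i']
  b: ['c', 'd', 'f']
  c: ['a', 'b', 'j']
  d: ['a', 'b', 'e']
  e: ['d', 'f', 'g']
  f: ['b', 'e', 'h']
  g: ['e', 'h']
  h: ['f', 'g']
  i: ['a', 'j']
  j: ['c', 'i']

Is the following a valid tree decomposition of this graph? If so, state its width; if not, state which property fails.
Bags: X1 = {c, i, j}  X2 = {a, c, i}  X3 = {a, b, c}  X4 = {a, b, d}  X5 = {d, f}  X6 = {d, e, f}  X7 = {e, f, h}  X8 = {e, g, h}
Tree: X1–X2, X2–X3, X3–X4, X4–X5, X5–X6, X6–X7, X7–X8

A tree decomposition must satisfy three properties: every vertex lies in some bag; for every edge, both endpoints lie together in some bag; and for every vertex, the bags containing it form a connected subtree. Here edge (b,f) lies in no bag, so the decomposition is invalid.

No — edge (b,f) lies in no bag.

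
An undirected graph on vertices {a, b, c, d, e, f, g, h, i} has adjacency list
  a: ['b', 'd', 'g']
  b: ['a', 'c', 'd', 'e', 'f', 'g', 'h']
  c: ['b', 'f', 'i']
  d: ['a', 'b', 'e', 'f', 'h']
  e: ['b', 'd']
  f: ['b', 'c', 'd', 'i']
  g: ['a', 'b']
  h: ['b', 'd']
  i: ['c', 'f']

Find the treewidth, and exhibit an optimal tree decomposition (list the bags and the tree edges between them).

Treewidth 2.
One such decomposition:
Bags: B1 = {b, d, f}  B2 = {a, b, d}  B3 = {b, c, f}  B4 = {c, f, i}  B5 = {a, b, g}  B6 = {b, d, e}  B7 = {b, d, h}
Tree: B1–B2, B1–B3, B3–B4, B2–B5, B2–B6, B1–B7

Each bag holds 3 vertices, so the decomposition has width 2, which upper-bounds the treewidth. Conversely, {b, d, e} is a clique of size 3, and the vertices of any clique must share a bag in every tree decomposition; so some bag has ≥ 3 vertices and tw(G) ≥ 2. Therefore the treewidth is 2.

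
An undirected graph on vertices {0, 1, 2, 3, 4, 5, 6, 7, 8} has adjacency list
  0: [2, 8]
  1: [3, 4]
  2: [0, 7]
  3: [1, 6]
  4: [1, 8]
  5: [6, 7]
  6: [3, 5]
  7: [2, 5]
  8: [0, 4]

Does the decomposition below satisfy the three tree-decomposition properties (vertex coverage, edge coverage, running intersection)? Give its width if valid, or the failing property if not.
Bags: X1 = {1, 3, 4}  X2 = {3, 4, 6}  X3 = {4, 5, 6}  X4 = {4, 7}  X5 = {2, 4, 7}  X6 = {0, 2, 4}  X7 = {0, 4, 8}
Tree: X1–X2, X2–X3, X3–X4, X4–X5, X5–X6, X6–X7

A tree decomposition must satisfy three properties: every vertex lies in some bag; for every edge, both endpoints lie together in some bag; and for every vertex, the bags containing it form a connected subtree. Here edge (5,7) lies in no bag, so the decomposition is invalid.

No — edge (5,7) lies in no bag.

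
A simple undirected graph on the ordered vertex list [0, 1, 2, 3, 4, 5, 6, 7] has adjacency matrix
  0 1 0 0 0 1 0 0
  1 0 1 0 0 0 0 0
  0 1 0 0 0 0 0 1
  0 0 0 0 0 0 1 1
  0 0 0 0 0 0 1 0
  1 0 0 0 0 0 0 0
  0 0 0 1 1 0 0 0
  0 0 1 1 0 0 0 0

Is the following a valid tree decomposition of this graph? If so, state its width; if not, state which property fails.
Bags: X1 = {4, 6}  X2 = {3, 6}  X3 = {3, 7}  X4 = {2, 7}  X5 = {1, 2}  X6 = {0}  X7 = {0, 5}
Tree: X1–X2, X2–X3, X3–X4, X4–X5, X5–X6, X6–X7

A tree decomposition must satisfy three properties: every vertex lies in some bag; for every edge, both endpoints lie together in some bag; and for every vertex, the bags containing it form a connected subtree. Here edge (1,0) lies in no bag, so the decomposition is invalid.

No — edge (1,0) lies in no bag.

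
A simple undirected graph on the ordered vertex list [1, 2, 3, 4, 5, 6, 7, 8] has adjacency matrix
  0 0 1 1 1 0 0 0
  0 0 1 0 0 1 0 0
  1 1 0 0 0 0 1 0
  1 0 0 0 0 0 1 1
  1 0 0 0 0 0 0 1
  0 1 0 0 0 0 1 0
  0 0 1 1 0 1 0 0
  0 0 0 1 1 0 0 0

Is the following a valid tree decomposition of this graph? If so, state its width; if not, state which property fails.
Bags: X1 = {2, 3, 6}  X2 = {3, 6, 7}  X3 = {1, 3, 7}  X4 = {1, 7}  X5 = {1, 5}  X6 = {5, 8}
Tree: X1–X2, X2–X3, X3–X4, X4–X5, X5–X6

No — vertex 4 appears in no bag.

A tree decomposition must satisfy three properties: every vertex lies in some bag; for every edge, both endpoints lie together in some bag; and for every vertex, the bags containing it form a connected subtree. Here vertex 4 appears in no bag, so the decomposition is invalid.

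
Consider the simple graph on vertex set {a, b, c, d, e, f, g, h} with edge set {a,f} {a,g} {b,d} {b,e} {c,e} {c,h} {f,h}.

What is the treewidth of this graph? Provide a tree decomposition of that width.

Every bag has size at most 2, so the width is 2 − 1 = 1 and tw(G) ≤ 1. Any graph with an edge has treewidth ≥ 1, and G has the edge g–a. Combining the bounds, tw(G) = 1.

Treewidth 1.
One such decomposition:
Bags: B1 = {a, g}  B2 = {a, f}  B3 = {f, h}  B4 = {c, h}  B5 = {c, e}  B6 = {b, e}  B7 = {b, d}
Tree: B1–B2, B2–B3, B3–B4, B4–B5, B5–B6, B6–B7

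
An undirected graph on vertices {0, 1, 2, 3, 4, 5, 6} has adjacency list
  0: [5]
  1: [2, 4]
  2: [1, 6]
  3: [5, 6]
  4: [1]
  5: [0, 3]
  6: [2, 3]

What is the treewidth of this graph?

1

A width-1 tree decomposition is:
Bags: B1 = {0, 5}  B2 = {3, 5}  B3 = {3, 6}  B4 = {2, 6}  B5 = {1, 2}  B6 = {1, 4}
Tree: B1–B2, B2–B3, B3–B4, B4–B5, B5–B6
Each bag holds 2 vertices, so the decomposition has width 1, which upper-bounds the treewidth. G has an edge, so its treewidth is at least 1. Hence tw(G) = 1 exactly.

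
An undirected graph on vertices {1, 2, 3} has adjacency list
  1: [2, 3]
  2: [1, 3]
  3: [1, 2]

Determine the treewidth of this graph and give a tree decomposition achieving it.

Treewidth 2.
One such decomposition:
Bags: B1 = {1, 2, 3}
Tree: (single bag)

A single bag containing all 3 vertices is trivially a valid decomposition of width 2. On the other hand G contains the 3-clique {1, 2, 3}. A clique must lie in a single bag of any decomposition, so no decomposition can have width below 2. Therefore the treewidth is 2.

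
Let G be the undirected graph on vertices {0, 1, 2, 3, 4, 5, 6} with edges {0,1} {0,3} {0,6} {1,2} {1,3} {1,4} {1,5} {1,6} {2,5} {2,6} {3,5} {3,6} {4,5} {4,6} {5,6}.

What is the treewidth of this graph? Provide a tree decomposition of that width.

Treewidth 3.
One optimal decomposition is:
Bags: B1 = {1, 3, 5, 6}  B2 = {0, 1, 3, 6}  B3 = {1, 4, 5, 6}  B4 = {1, 2, 5, 6}
Tree: B1–B2, B1–B3, B1–B4

The largest bag has 4 vertices, giving width 3; this decomposition certifies tw(G) ≤ 3. Conversely, {0, 1, 3, 6} is a clique of size 4, and the vertices of any clique must share a bag in every tree decomposition; so some bag has ≥ 4 vertices and tw(G) ≥ 3. Hence tw(G) = 3 exactly.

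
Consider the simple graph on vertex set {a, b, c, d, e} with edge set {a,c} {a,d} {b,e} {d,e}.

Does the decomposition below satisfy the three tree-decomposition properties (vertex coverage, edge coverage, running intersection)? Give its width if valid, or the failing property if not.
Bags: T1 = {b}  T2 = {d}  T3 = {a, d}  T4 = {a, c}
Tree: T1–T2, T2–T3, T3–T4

A tree decomposition must satisfy three properties: every vertex lies in some bag; for every edge, both endpoints lie together in some bag; and for every vertex, the bags containing it form a connected subtree. Here vertex e appears in no bag, so the decomposition is invalid.

No — vertex e appears in no bag.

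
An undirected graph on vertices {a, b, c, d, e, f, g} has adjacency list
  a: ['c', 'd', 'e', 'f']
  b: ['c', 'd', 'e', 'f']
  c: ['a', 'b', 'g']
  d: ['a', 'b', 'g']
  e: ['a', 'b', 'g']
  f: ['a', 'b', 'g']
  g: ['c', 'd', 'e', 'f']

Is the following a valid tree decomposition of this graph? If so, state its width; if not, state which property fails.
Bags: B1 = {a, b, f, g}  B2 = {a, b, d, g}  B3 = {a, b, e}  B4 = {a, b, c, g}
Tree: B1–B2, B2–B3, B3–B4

No — edge (g,e) lies in no bag.

A tree decomposition must satisfy three properties: every vertex lies in some bag; for every edge, both endpoints lie together in some bag; and for every vertex, the bags containing it form a connected subtree. Here edge (g,e) lies in no bag, so the decomposition is invalid.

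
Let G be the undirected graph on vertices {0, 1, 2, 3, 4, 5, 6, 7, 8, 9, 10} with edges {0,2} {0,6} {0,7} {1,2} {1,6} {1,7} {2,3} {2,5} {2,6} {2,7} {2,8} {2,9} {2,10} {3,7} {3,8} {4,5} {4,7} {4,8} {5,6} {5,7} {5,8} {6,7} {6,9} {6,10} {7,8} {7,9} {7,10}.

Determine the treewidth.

A width-3 tree decomposition is:
Bags: B1 = {2, 5, 6, 7}  B2 = {1, 2, 6, 7}  B3 = {2, 5, 7, 8}  B4 = {4, 5, 7, 8}  B5 = {2, 6, 7, 10}  B6 = {2, 3, 7, 8}  B7 = {2, 6, 7, 9}  B8 = {0, 2, 6, 7}
Tree: B1–B2, B1–B3, B3–B4, B2–B5, B3–B6, B5–B7, B7–B8
The largest bag has 4 vertices, giving width 3; this decomposition certifies tw(G) ≤ 3. For the lower bound, the 4 vertices {2, 3, 7, 8} are pairwise adjacent, and any tree decomposition puts a clique entirely inside one bag — forcing width ≥ 3. Therefore the treewidth is 3.

3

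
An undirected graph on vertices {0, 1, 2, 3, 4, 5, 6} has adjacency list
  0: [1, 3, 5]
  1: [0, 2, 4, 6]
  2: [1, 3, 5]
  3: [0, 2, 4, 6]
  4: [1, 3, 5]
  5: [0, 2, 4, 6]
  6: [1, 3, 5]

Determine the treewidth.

3

A width-3 tree decomposition is:
Bags: B1 = {0, 1, 3, 5}  B2 = {1, 3, 4, 5}  B3 = {1, 2, 3, 5}  B4 = {1, 3, 5, 6}
Tree: B1–B2, B2–B3, B3–B4
Every bag has size at most 4, so the width is 4 − 1 = 3 and tw(G) ≤ 3. For the lower bound: the 4 vertex sets {0,1}, {4,5}, {3}, {2} are disjoint, each induces a connected subgraph, and every pair is joined by at least one edge of G. Contracting each set to a single vertex therefore yields K_{4} as a minor, and since treewidth is minor-monotone, tw(G) ≥ tw(K_{4}) = 3. The upper and lower bounds meet at 3, so that is the treewidth.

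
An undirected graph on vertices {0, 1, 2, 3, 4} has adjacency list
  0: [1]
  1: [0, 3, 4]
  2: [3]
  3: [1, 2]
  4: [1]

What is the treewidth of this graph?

A width-1 tree decomposition is:
Bags: B1 = {2, 3}  B2 = {1, 3}  B3 = {1, 4}  B4 = {0, 1}
Tree: B1–B2, B2–B3, B3–B4
Every bag has size at most 2, so the width is 2 − 1 = 1 and tw(G) ≤ 1. Since G has at least one edge (e.g. 3–2), it is not an edgeless graph, so tw(G) ≥ 1. Hence tw(G) = 1 exactly.

1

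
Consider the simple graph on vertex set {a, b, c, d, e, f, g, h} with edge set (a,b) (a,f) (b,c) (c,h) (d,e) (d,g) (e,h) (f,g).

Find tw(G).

2

A width-2 tree decomposition is:
Bags: B1 = {d, e, h}  B2 = {d, g, h}  B3 = {f, g, h}  B4 = {a, f, h}  B5 = {a, b, h}  B6 = {b, c, h}
Tree: B1–B2, B2–B3, B3–B4, B4–B5, B5–B6
The largest bag has 3 vertices, giving width 2; this decomposition certifies tw(G) ≤ 2. Since h–e–d–g–f–a–b–c–h is a cycle in G, G is not acyclic. Forests are exactly the graphs of treewidth ≤ 1, so tw(G) ≥ 2. Hence tw(G) = 2 exactly.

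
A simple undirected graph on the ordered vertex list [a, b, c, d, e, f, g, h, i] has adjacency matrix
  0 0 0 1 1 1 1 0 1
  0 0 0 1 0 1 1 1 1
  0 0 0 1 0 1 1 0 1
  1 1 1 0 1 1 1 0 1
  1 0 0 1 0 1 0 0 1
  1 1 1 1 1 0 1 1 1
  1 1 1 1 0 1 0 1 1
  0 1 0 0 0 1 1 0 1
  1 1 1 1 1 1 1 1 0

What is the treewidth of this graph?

4

A width-4 tree decomposition is:
Bags: B1 = {a, d, f, g, i}  B2 = {c, d, f, g, i}  B3 = {a, d, e, f, i}  B4 = {b, d, f, g, i}  B5 = {b, f, g, h, i}
Tree: B1–B2, B1–B3, B1–B4, B4–B5
The largest bag has 5 vertices, giving width 4; this decomposition certifies tw(G) ≤ 4. Conversely, {c, d, f, g, i} is a clique of size 5, and the vertices of any clique must share a bag in every tree decomposition; so some bag has ≥ 5 vertices and tw(G) ≥ 4. Therefore the treewidth is 4.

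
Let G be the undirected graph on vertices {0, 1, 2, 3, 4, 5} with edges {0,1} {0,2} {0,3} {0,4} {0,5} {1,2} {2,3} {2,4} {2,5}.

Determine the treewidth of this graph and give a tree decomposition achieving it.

Every bag has size at most 3, so the width is 3 − 1 = 2 and tw(G) ≤ 2. For the lower bound, the 3 vertices {0, 1, 2} are pairwise adjacent, and any tree decomposition puts a clique entirely inside one bag — forcing width ≥ 2. The upper and lower bounds meet at 2, so that is the treewidth.

Treewidth 2.
One such decomposition:
Bags: B1 = {0, 2, 3}  B2 = {0, 1, 2}  B3 = {0, 2, 5}  B4 = {0, 2, 4}
Tree: B1–B2, B2–B3, B3–B4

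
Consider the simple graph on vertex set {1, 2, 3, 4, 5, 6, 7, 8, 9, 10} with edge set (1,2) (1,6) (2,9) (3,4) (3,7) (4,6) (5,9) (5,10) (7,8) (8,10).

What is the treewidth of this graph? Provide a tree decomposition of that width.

Treewidth 2.
One optimal decomposition is:
Bags: B1 = {3, 7, 8}  B2 = {3, 8, 10}  B3 = {3, 5, 10}  B4 = {3, 5, 9}  B5 = {2, 3, 9}  B6 = {1, 2, 3}  B7 = {1, 3, 6}  B8 = {3, 4, 6}
Tree: B1–B2, B2–B3, B3–B4, B4–B5, B5–B6, B6–B7, B7–B8

Each bag holds 3 vertices, so the decomposition has width 2, which upper-bounds the treewidth. The edges 3–7–8–10–5–9–2–1–6–4–3 form a cycle, so G is not a tree and its treewidth is at least 2. Combining the bounds, tw(G) = 2.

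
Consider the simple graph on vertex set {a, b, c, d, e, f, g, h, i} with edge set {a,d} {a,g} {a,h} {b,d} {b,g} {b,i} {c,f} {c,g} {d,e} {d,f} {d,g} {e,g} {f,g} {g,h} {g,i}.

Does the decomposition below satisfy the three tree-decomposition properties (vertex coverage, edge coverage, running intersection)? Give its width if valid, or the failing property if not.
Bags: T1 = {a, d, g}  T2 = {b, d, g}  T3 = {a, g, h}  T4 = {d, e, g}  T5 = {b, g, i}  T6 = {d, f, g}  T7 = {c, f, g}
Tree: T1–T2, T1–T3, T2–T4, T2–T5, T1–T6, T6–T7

Yes; width 2.

Checking the three conditions: (i) the bags cover all of {a, b, c, d, e, f, g, h, i}; (ii) for each edge, some bag contains both endpoints; (iii) the bags containing any fixed vertex form a subtree. All hold, so the decomposition is valid with width 3 − 1 = 2.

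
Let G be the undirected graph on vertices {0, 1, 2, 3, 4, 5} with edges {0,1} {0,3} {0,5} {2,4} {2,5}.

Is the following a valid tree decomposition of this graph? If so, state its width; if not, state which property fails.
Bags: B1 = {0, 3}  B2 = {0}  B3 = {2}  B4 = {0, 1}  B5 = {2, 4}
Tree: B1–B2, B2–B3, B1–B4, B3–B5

A tree decomposition must satisfy three properties: every vertex lies in some bag; for every edge, both endpoints lie together in some bag; and for every vertex, the bags containing it form a connected subtree. Here vertex 5 appears in no bag, so the decomposition is invalid.

No — vertex 5 appears in no bag.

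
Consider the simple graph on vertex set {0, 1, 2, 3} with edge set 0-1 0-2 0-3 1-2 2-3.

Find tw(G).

A width-2 tree decomposition is:
Bags: B1 = {0, 2, 3}  B2 = {0, 1, 2}
Tree: B1–B2
The largest bag has 3 vertices, giving width 2; this decomposition certifies tw(G) ≤ 2. Conversely, {0, 1, 2} is a clique of size 3, and the vertices of any clique must share a bag in every tree decomposition; so some bag has ≥ 3 vertices and tw(G) ≥ 2. Hence tw(G) = 2 exactly.

2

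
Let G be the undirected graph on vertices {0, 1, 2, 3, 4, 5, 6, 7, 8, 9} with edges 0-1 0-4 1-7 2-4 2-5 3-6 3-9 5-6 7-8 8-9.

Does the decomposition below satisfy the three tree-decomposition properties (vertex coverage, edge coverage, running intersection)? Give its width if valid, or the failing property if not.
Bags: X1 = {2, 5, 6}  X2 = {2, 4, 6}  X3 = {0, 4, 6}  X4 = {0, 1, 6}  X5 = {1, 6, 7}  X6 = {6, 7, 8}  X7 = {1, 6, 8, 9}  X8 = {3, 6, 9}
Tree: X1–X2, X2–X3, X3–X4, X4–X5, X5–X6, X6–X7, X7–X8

No — bags containing vertex 1 are not connected in the tree.

A tree decomposition must satisfy three properties: every vertex lies in some bag; for every edge, both endpoints lie together in some bag; and for every vertex, the bags containing it form a connected subtree. Here bags containing vertex 1 are not connected in the tree, so the decomposition is invalid.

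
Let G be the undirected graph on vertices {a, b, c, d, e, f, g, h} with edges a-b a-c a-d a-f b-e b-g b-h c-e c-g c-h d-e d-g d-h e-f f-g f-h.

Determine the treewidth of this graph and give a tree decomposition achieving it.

Treewidth 4.
One optimal decomposition is:
Bags: B1 = {b, c, d, f, h}  B2 = {b, c, d, f, g}  B3 = {b, c, d, e, f}  B4 = {a, b, c, d, f}
Tree: B1–B2, B2–B3, B3–B4

Each bag holds 5 vertices, so the decomposition has width 4, which upper-bounds the treewidth. For the lower bound: the 5 vertex sets {c,h}, {d,g}, {b,e}, {f}, {a} are disjoint, each induces a connected subgraph, and every pair is joined by at least one edge of G. Contracting each set to a single vertex therefore yields K_{5} as a minor, and since treewidth is minor-monotone, tw(G) ≥ tw(K_{5}) = 4. Hence tw(G) = 4 exactly.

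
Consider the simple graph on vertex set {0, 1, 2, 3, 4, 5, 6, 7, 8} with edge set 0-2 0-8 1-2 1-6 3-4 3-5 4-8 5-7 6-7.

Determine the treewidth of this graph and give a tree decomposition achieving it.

Treewidth 2.
One such decomposition:
Bags: B1 = {3, 4, 8}  B2 = {3, 5, 8}  B3 = {5, 7, 8}  B4 = {6, 7, 8}  B5 = {1, 6, 8}  B6 = {1, 2, 8}  B7 = {0, 2, 8}
Tree: B1–B2, B2–B3, B3–B4, B4–B5, B5–B6, B6–B7

Every bag has size at most 3, so the width is 3 − 1 = 2 and tw(G) ≤ 2. For the lower bound, G contains the cycle 8–4–3–5–7–6–1–2–0–8, so G is not a forest; only forests have treewidth ≤ 1, hence tw(G) ≥ 2. Combining the bounds, tw(G) = 2.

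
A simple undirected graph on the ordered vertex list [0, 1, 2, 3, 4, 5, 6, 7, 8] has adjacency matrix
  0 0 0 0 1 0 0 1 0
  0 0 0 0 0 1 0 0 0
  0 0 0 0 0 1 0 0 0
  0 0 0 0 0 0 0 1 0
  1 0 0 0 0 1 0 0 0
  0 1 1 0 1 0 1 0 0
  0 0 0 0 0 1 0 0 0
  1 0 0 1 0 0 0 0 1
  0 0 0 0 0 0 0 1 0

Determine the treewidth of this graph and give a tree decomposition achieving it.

Treewidth 1.
One such decomposition:
Bags: B1 = {2, 5}  B2 = {1, 5}  B3 = {5, 6}  B4 = {4, 5}  B5 = {0, 4}  B6 = {0, 7}  B7 = {3, 7}  B8 = {7, 8}
Tree: B1–B2, B1–B3, B2–B4, B4–B5, B5–B6, B6–B7, B6–B8

Every bag has size at most 2, so the width is 2 − 1 = 1 and tw(G) ≤ 1. Any graph with an edge has treewidth ≥ 1, and G has the edge 2–5. Combining the bounds, tw(G) = 1.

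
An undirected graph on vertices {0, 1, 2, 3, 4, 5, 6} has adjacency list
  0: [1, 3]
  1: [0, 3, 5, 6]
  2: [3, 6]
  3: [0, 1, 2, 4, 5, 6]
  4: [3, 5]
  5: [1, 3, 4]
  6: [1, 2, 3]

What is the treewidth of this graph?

A width-2 tree decomposition is:
Bags: B1 = {1, 3, 6}  B2 = {0, 1, 3}  B3 = {1, 3, 5}  B4 = {2, 3, 6}  B5 = {3, 4, 5}
Tree: B1–B2, B2–B3, B1–B4, B3–B5
The largest bag has 3 vertices, giving width 2; this decomposition certifies tw(G) ≤ 2. For the lower bound, the 3 vertices {0, 1, 3} are pairwise adjacent, and any tree decomposition puts a clique entirely inside one bag — forcing width ≥ 2. Hence tw(G) = 2 exactly.

2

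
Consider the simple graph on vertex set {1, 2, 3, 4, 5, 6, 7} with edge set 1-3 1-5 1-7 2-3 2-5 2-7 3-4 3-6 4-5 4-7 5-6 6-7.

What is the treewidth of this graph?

A width-3 tree decomposition is:
Bags: B1 = {2, 3, 5, 7}  B2 = {1, 3, 5, 7}  B3 = {3, 4, 5, 7}  B4 = {3, 5, 6, 7}
Tree: B1–B2, B2–B3, B3–B4
Each bag holds 4 vertices, so the decomposition has width 3, which upper-bounds the treewidth. For the lower bound: the 4 vertex sets {2,5}, {1,7}, {3}, {4} are disjoint, each induces a connected subgraph, and every pair is joined by at least one edge of G. Contracting each set to a single vertex therefore yields K_{4} as a minor, and since treewidth is minor-monotone, tw(G) ≥ tw(K_{4}) = 3. Combining the bounds, tw(G) = 3.

3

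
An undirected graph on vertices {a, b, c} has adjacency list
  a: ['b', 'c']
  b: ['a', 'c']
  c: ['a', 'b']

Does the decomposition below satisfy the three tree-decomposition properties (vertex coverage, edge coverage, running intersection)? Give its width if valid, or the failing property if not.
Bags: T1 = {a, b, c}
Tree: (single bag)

Yes; width 2.

Checking the three conditions: (i) the bags cover all of {a, b, c}; (ii) for each edge, some bag contains both endpoints; (iii) the bags containing any fixed vertex form a subtree. All hold, so the decomposition is valid with width 3 − 1 = 2.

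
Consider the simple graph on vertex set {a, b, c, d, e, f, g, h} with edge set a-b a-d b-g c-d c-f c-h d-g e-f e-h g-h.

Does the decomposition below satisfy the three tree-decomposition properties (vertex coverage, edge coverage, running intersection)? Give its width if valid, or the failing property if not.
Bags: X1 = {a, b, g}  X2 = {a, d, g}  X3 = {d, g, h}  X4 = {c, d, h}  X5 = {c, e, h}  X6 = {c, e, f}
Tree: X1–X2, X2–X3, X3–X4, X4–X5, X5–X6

Yes; width 2.

Every vertex of G appears in some bag (union = {a, b, c, d, e, f, g, h}); every edge is covered by a bag; and for each vertex v the set of bags containing v is connected in the bag tree. The decomposition is therefore valid. The largest bag has 3 vertices, so the width is 2.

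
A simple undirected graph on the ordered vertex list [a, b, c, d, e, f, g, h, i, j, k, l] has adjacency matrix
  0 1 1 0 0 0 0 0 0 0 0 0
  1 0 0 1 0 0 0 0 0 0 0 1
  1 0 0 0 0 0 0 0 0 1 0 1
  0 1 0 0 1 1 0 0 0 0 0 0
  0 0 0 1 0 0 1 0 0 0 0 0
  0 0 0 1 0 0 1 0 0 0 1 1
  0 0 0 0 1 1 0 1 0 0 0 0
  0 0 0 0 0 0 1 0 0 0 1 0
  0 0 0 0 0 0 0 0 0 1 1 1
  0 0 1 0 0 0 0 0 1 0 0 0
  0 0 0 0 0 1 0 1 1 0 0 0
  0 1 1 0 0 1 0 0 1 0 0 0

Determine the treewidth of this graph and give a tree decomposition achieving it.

Each bag holds 4 vertices, so the decomposition has width 3, which upper-bounds the treewidth. For the lower bound: the 4 vertex sets {e,g,h}, {d}, {f}, {b,i,k,l} are disjoint, each induces a connected subgraph, and every pair is joined by at least one edge of G. Contracting each set to a single vertex therefore yields K_{4} as a minor, and since treewidth is minor-monotone, tw(G) ≥ tw(K_{4}) = 3. Hence tw(G) = 3 exactly.

Treewidth 3.
One optimal decomposition is:
Bags: B1 = {d, e, g, h}  B2 = {d, f, g, h}  B3 = {d, f, h, k}  B4 = {b, d, f, k}  B5 = {b, f, k, l}  B6 = {b, i, k, l}  B7 = {a, b, i, l}  B8 = {a, c, i, l}  B9 = {a, c, i, j}
Tree: B1–B2, B2–B3, B3–B4, B4–B5, B5–B6, B6–B7, B7–B8, B8–B9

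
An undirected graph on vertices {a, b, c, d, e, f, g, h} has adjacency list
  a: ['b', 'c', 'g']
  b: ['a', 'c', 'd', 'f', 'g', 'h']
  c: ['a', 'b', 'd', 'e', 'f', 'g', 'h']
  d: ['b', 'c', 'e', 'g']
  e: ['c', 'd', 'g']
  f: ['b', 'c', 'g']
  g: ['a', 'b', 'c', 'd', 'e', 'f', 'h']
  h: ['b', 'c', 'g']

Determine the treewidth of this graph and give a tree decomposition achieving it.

Every bag has size at most 4, so the width is 4 − 1 = 3 and tw(G) ≤ 3. On the other hand G contains the 4-clique {c, d, e, g}. A clique must lie in a single bag of any decomposition, so no decomposition can have width below 3. Therefore the treewidth is 3.

Treewidth 3.
One optimal decomposition is:
Bags: B1 = {b, c, f, g}  B2 = {b, c, d, g}  B3 = {b, c, g, h}  B4 = {c, d, e, g}  B5 = {a, b, c, g}
Tree: B1–B2, B2–B3, B2–B4, B2–B5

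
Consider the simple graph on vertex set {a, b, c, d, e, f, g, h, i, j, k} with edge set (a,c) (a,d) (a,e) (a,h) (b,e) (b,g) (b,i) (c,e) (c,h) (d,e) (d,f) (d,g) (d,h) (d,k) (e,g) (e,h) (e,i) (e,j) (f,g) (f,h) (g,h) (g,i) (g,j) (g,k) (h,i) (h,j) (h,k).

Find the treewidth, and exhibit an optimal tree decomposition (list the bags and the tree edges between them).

Every bag has size at most 4, so the width is 4 − 1 = 3 and tw(G) ≤ 3. For the lower bound, the 4 vertices {d, e, g, h} are pairwise adjacent, and any tree decomposition puts a clique entirely inside one bag — forcing width ≥ 3. Therefore the treewidth is 3.

Treewidth 3.
One optimal decomposition is:
Bags: B1 = {e, g, h, i}  B2 = {e, g, h, j}  B3 = {b, e, g, i}  B4 = {d, e, g, h}  B5 = {a, d, e, h}  B6 = {d, g, h, k}  B7 = {a, c, e, h}  B8 = {d, f, g, h}
Tree: B1–B2, B1–B3, B1–B4, B4–B5, B4–B6, B5–B7, B4–B8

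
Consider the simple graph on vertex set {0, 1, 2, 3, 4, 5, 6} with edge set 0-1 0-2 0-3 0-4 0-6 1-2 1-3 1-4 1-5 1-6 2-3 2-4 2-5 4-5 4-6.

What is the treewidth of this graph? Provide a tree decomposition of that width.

Every bag has size at most 4, so the width is 4 − 1 = 3 and tw(G) ≤ 3. On the other hand G contains the 4-clique {0, 1, 2, 3}. A clique must lie in a single bag of any decomposition, so no decomposition can have width below 3. Hence tw(G) = 3 exactly.

Treewidth 3.
One such decomposition:
Bags: B1 = {0, 1, 2, 4}  B2 = {0, 1, 4, 6}  B3 = {1, 2, 4, 5}  B4 = {0, 1, 2, 3}
Tree: B1–B2, B1–B3, B1–B4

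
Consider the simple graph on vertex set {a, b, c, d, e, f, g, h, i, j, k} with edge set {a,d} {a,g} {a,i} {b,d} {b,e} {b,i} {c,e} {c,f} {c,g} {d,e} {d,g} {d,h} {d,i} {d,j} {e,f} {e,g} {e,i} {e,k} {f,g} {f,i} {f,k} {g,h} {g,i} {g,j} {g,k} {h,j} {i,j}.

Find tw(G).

A width-3 tree decomposition is:
Bags: B1 = {d, e, g, i}  B2 = {e, f, g, i}  B3 = {c, e, f, g}  B4 = {d, g, i, j}  B5 = {b, d, e, i}  B6 = {e, f, g, k}  B7 = {d, g, h, j}  B8 = {a, d, g, i}
Tree: B1–B2, B2–B3, B1–B4, B1–B5, B2–B6, B4–B7, B4–B8
Every bag has size at most 4, so the width is 4 − 1 = 3 and tw(G) ≤ 3. On the other hand G contains the 4-clique {d, g, h, j}. A clique must lie in a single bag of any decomposition, so no decomposition can have width below 3. Therefore the treewidth is 3.

3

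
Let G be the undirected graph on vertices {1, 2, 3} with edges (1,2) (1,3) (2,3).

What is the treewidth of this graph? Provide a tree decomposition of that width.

Treewidth 2.
One optimal decomposition is:
Bags: B1 = {1, 2, 3}
Tree: (single bag)

A single bag containing all 3 vertices is trivially a valid decomposition of width 2. For the lower bound, the 3 vertices {1, 2, 3} are pairwise adjacent, and any tree decomposition puts a clique entirely inside one bag — forcing width ≥ 2. Therefore the treewidth is 2.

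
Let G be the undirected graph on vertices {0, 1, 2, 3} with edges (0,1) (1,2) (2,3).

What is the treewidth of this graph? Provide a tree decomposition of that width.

Treewidth 1.
One such decomposition:
Bags: B1 = {0, 1}  B2 = {1, 2}  B3 = {2, 3}
Tree: B1–B2, B2–B3

Every bag has size at most 2, so the width is 2 − 1 = 1 and tw(G) ≤ 1. Any graph with an edge has treewidth ≥ 1, and G has the edge 0–1. Combining the bounds, tw(G) = 1.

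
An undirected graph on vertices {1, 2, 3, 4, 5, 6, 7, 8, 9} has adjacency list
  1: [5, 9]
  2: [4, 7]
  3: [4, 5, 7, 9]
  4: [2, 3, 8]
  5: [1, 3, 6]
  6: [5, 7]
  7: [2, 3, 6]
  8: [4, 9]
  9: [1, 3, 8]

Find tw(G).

3

A width-3 tree decomposition is:
Bags: B1 = {2, 4, 8, 9}  B2 = {2, 3, 4, 9}  B3 = {2, 3, 7, 9}  B4 = {1, 3, 7, 9}  B5 = {1, 3, 5, 7}  B6 = {1, 5, 6, 7}
Tree: B1–B2, B2–B3, B3–B4, B4–B5, B5–B6
Each bag holds 4 vertices, so the decomposition has width 3, which upper-bounds the treewidth. For the lower bound: the 4 vertex sets {2,4,8}, {9}, {3}, {1,5,6,7} are disjoint, each induces a connected subgraph, and every pair is joined by at least one edge of G. Contracting each set to a single vertex therefore yields K_{4} as a minor, and since treewidth is minor-monotone, tw(G) ≥ tw(K_{4}) = 3. Therefore the treewidth is 3.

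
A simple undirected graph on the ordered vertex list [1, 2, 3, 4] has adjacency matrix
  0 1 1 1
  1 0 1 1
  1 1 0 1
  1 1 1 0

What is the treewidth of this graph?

A width-3 tree decomposition is:
Bags: B1 = {1, 2, 3, 4}
Tree: (single bag)
With just one bag of size 4, the width is 4 − 1 = 3, so tw(G) ≤ 3. For the lower bound, the 4 vertices {1, 2, 3, 4} are pairwise adjacent, and any tree decomposition puts a clique entirely inside one bag — forcing width ≥ 3. Hence tw(G) = 3 exactly.

3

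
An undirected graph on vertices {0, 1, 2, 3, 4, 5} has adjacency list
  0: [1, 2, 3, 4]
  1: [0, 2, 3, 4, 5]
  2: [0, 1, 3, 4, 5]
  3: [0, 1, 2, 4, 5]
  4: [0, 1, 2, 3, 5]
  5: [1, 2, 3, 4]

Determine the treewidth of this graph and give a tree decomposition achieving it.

Treewidth 4.
Bags: B1 = {0, 1, 2, 3, 4}  B2 = {1, 2, 3, 4, 5}
Tree: B1–B2

The largest bag has 5 vertices, giving width 4; this decomposition certifies tw(G) ≤ 4. Conversely, {0, 1, 2, 3, 4} is a clique of size 5, and the vertices of any clique must share a bag in every tree decomposition; so some bag has ≥ 5 vertices and tw(G) ≥ 4. The upper and lower bounds meet at 4, so that is the treewidth.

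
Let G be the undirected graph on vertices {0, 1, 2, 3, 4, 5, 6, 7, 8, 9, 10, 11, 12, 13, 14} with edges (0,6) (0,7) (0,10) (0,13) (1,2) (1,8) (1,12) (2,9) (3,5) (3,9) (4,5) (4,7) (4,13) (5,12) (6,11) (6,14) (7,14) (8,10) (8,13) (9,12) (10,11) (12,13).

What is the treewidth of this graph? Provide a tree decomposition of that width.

Every bag has size at most 4, so the width is 4 − 1 = 3 and tw(G) ≤ 3. For the lower bound: the 4 vertex sets {6,11,14}, {10}, {0}, {4,7,8,13} are disjoint, each induces a connected subgraph, and every pair is joined by at least one edge of G. Contracting each set to a single vertex therefore yields K_{4} as a minor, and since treewidth is minor-monotone, tw(G) ≥ tw(K_{4}) = 3. The upper and lower bounds meet at 3, so that is the treewidth.

Treewidth 3.
One optimal decomposition is:
Bags: B1 = {6, 10, 11, 14}  B2 = {0, 6, 10, 14}  B3 = {0, 7, 10, 14}  B4 = {0, 7, 8, 10}  B5 = {0, 7, 8, 13}  B6 = {4, 7, 8, 13}  B7 = {1, 4, 8, 13}  B8 = {1, 4, 12, 13}  B9 = {1, 4, 5, 12}  B10 = {1, 2, 5, 12}  B11 = {2, 5, 9, 12}  B12 = {2, 3, 5, 9}
Tree: B1–B2, B2–B3, B3–B4, B4–B5, B5–B6, B6–B7, B7–B8, B8–B9, B9–B10, B10–B11, B11–B12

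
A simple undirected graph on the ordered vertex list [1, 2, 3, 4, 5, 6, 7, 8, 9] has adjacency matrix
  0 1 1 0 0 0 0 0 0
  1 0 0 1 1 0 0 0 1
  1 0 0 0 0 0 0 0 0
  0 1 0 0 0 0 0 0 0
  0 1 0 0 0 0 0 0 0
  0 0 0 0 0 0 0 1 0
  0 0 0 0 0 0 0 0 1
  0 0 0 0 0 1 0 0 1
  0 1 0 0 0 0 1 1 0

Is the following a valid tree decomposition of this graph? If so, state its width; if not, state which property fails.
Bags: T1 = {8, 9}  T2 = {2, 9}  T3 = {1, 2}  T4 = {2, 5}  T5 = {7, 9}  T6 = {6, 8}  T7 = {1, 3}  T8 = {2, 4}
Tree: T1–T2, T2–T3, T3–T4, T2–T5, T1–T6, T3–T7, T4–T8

Every vertex of G appears in some bag (union = {1, 2, 3, 4, 5, 6, 7, 8, 9}); every edge is covered by a bag; and for each vertex v the set of bags containing v is connected in the bag tree. The decomposition is therefore valid. The largest bag has 2 vertices, so the width is 1.

Yes; width 1.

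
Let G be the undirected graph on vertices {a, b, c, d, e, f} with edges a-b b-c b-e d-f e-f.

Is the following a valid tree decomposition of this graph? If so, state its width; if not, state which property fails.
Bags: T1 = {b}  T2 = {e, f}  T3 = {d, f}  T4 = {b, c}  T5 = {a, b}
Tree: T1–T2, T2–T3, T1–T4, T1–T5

No — edge (e,b) lies in no bag.

A tree decomposition must satisfy three properties: every vertex lies in some bag; for every edge, both endpoints lie together in some bag; and for every vertex, the bags containing it form a connected subtree. Here edge (e,b) lies in no bag, so the decomposition is invalid.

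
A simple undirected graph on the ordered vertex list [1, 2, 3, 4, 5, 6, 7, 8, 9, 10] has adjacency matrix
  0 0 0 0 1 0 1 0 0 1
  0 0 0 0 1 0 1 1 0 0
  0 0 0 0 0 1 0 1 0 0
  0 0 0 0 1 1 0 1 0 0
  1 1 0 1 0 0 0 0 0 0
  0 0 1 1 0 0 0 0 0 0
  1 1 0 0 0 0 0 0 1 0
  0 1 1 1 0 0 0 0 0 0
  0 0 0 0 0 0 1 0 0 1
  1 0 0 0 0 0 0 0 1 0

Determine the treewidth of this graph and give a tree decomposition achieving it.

Treewidth 2.
Bags: B1 = {3, 4, 6}  B2 = {3, 4, 8}  B3 = {4, 5, 8}  B4 = {2, 5, 8}  B5 = {1, 2, 5}  B6 = {1, 2, 7}  B7 = {1, 7, 10}  B8 = {7, 9, 10}
Tree: B1–B2, B2–B3, B3–B4, B4–B5, B5–B6, B6–B7, B7–B8

Each bag holds 3 vertices, so the decomposition has width 2, which upper-bounds the treewidth. Since 6–3–8–4–6 is a cycle in G, G is not acyclic. Forests are exactly the graphs of treewidth ≤ 1, so tw(G) ≥ 2. Combining the bounds, tw(G) = 2.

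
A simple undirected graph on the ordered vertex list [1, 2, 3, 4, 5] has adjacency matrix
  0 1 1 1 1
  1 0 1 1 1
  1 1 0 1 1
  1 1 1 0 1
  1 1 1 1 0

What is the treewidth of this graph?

A width-4 tree decomposition is:
Bags: B1 = {1, 2, 3, 4, 5}
Tree: (single bag)
A single bag containing all 5 vertices is trivially a valid decomposition of width 4. On the other hand G contains the 5-clique {1, 2, 3, 4, 5}. A clique must lie in a single bag of any decomposition, so no decomposition can have width below 4. Therefore the treewidth is 4.

4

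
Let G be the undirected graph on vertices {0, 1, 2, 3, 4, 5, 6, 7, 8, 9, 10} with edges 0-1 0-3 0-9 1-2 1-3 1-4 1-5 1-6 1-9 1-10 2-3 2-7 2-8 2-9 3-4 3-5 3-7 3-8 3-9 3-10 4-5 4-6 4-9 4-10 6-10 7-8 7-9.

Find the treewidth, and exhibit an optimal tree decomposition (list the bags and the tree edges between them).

Treewidth 3.
One optimal decomposition is:
Bags: B1 = {1, 2, 3, 9}  B2 = {2, 3, 7, 9}  B3 = {2, 3, 7, 8}  B4 = {1, 3, 4, 9}  B5 = {1, 3, 4, 10}  B6 = {0, 1, 3, 9}  B7 = {1, 4, 6, 10}  B8 = {1, 3, 4, 5}
Tree: B1–B2, B2–B3, B1–B4, B4–B5, B1–B6, B5–B7, B4–B8

The largest bag has 4 vertices, giving width 3; this decomposition certifies tw(G) ≤ 3. On the other hand G contains the 4-clique {2, 3, 7, 8}. A clique must lie in a single bag of any decomposition, so no decomposition can have width below 3. The upper and lower bounds meet at 3, so that is the treewidth.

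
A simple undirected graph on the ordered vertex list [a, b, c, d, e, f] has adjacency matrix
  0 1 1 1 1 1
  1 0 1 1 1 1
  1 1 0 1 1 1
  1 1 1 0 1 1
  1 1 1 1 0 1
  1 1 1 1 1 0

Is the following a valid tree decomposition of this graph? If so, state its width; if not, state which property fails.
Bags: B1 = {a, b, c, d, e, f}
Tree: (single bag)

Yes; width 5.

Checking the three conditions: (i) the bags cover all of {a, b, c, d, e, f}; (ii) for each edge, some bag contains both endpoints; (iii) the bags containing any fixed vertex form a subtree. All hold, so the decomposition is valid with width 6 − 1 = 5.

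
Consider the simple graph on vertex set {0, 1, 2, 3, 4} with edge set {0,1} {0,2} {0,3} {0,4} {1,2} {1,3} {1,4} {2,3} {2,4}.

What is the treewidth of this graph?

A width-3 tree decomposition is:
Bags: B1 = {0, 1, 2, 4}  B2 = {0, 1, 2, 3}
Tree: B1–B2
Every bag has size at most 4, so the width is 4 − 1 = 3 and tw(G) ≤ 3. Conversely, {0, 1, 2, 3} is a clique of size 4, and the vertices of any clique must share a bag in every tree decomposition; so some bag has ≥ 4 vertices and tw(G) ≥ 3. Therefore the treewidth is 3.

3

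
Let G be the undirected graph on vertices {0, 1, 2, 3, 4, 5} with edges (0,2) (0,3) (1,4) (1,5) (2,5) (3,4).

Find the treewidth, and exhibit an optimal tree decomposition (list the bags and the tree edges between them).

The largest bag has 3 vertices, giving width 2; this decomposition certifies tw(G) ≤ 2. For the lower bound, G contains the cycle 3–0–2–5–1–4–3, so G is not a forest; only forests have treewidth ≤ 1, hence tw(G) ≥ 2. Combining the bounds, tw(G) = 2.

Treewidth 2.
Bags: B1 = {0, 2, 3}  B2 = {2, 3, 5}  B3 = {1, 3, 5}  B4 = {1, 3, 4}
Tree: B1–B2, B2–B3, B3–B4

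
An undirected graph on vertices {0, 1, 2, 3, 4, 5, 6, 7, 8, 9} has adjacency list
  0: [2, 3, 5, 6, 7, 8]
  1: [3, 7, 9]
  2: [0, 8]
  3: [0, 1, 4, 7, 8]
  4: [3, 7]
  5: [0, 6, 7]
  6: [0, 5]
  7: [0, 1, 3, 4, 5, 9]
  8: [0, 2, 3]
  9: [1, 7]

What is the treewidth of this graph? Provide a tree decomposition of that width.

The largest bag has 3 vertices, giving width 2; this decomposition certifies tw(G) ≤ 2. On the other hand G contains the 3-clique {0, 2, 8}. A clique must lie in a single bag of any decomposition, so no decomposition can have width below 2. The upper and lower bounds meet at 2, so that is the treewidth.

Treewidth 2.
One such decomposition:
Bags: B1 = {1, 3, 7}  B2 = {1, 7, 9}  B3 = {0, 3, 7}  B4 = {3, 4, 7}  B5 = {0, 5, 7}  B6 = {0, 3, 8}  B7 = {0, 2, 8}  B8 = {0, 5, 6}
Tree: B1–B2, B1–B3, B3–B4, B3–B5, B3–B6, B6–B7, B5–B8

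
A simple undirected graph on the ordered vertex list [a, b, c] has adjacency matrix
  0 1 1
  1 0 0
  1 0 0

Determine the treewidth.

A width-1 tree decomposition is:
Bags: B1 = {a, c}  B2 = {a, b}
Tree: B1–B2
Every bag has size at most 2, so the width is 2 − 1 = 1 and tw(G) ≤ 1. Any graph with an edge has treewidth ≥ 1, and G has the edge c–a. Combining the bounds, tw(G) = 1.

1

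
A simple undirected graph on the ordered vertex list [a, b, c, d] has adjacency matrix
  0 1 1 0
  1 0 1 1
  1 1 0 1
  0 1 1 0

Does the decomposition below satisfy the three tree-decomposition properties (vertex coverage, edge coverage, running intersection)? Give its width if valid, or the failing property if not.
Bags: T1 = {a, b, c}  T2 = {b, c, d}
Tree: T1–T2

Checking the three conditions: (i) the bags cover all of {a, b, c, d}; (ii) for each edge, some bag contains both endpoints; (iii) the bags containing any fixed vertex form a subtree. All hold, so the decomposition is valid with width 3 − 1 = 2.

Yes; width 2.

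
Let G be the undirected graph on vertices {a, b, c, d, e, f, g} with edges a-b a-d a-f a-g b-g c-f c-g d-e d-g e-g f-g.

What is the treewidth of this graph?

2

A width-2 tree decomposition is:
Bags: B1 = {a, d, g}  B2 = {a, f, g}  B3 = {d, e, g}  B4 = {a, b, g}  B5 = {c, f, g}
Tree: B1–B2, B1–B3, B2–B4, B2–B5
Every bag has size at most 3, so the width is 3 − 1 = 2 and tw(G) ≤ 2. For the lower bound, the 3 vertices {d, e, g} are pairwise adjacent, and any tree decomposition puts a clique entirely inside one bag — forcing width ≥ 2. Therefore the treewidth is 2.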